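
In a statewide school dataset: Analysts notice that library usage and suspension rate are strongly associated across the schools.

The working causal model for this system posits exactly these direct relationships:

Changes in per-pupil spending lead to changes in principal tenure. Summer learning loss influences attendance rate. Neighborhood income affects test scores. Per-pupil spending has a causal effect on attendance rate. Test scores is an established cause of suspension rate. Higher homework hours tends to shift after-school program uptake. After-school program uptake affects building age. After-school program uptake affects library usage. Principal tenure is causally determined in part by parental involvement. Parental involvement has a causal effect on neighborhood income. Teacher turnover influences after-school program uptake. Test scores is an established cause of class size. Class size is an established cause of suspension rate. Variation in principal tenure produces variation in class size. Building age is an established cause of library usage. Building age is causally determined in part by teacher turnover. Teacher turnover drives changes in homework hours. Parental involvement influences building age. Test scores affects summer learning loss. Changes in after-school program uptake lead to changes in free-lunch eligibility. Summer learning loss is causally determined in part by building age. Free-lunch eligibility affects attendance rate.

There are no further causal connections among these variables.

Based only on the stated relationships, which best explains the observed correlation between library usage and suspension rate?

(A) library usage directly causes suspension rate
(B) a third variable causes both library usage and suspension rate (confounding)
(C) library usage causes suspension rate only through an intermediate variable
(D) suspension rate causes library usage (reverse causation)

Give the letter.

B

Parental involvement causes library usage (parental involvement → building age → library usage) and suspension rate (parental involvement → principal tenure → class size → suspension rate) — a common cause creating the correlation.
There is no stated path from library usage to suspension rate or from suspension rate to library usage, so neither direct nor reverse causation applies.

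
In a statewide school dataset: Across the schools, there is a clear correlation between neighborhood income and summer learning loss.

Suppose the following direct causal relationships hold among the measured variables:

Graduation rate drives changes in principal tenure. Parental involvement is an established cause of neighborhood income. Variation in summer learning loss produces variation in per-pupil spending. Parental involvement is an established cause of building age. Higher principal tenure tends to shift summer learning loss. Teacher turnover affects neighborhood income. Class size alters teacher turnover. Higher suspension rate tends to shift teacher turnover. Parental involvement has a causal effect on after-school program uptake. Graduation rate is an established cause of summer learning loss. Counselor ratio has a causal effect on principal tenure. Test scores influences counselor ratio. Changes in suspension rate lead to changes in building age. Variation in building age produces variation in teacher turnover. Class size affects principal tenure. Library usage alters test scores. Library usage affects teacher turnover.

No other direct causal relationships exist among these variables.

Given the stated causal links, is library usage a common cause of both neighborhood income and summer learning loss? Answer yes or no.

yes

Library usage has a causal path to neighborhood income (library usage → teacher turnover → neighborhood income) and to summer learning loss (library usage → test scores → counselor ratio → principal tenure → summer learning loss), so it is a common cause of both — a confounder.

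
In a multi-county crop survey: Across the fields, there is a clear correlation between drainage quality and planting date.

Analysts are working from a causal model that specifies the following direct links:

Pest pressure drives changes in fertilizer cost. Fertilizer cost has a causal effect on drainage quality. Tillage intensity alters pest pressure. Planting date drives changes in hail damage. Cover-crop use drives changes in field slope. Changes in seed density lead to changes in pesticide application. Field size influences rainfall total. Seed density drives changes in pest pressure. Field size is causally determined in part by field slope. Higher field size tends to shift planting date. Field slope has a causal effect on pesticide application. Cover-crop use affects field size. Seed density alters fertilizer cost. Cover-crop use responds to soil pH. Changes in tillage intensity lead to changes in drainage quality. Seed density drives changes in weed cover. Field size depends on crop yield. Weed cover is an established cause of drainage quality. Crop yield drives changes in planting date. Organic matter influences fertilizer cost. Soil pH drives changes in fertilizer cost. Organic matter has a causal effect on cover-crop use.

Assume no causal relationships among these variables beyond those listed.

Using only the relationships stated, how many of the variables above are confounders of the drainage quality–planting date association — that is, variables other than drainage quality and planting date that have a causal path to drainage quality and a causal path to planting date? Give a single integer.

2

The common causes are: organic matter (to drainage quality via organic matter → fertilizer cost → drainage quality; to planting date via organic matter → cover-crop use → field size → planting date); soil pH (to drainage quality via soil pH → fertilizer cost → drainage quality; to planting date via soil pH → cover-crop use → field size → planting date).
Every other variable lacks a causal path to at least one of drainage quality and planting date.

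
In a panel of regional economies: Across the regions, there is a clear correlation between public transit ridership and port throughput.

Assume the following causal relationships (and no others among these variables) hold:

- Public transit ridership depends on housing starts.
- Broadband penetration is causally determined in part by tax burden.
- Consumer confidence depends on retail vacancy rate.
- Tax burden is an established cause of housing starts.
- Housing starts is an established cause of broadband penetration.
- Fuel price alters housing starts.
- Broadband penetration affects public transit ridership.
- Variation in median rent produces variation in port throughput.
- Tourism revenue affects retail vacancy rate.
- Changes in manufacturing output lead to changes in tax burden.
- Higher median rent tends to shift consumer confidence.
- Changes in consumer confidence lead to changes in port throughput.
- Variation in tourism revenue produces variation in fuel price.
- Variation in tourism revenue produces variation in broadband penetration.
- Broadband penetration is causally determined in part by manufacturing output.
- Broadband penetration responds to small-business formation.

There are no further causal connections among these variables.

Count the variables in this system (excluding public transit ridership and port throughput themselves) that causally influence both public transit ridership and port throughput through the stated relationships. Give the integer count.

1

The common causes are: tourism revenue (to public transit ridership via tourism revenue → broadband penetration → public transit ridership; to port throughput via tourism revenue → retail vacancy rate → consumer confidence → port throughput).
Every other variable lacks a causal path to at least one of public transit ridership and port throughput.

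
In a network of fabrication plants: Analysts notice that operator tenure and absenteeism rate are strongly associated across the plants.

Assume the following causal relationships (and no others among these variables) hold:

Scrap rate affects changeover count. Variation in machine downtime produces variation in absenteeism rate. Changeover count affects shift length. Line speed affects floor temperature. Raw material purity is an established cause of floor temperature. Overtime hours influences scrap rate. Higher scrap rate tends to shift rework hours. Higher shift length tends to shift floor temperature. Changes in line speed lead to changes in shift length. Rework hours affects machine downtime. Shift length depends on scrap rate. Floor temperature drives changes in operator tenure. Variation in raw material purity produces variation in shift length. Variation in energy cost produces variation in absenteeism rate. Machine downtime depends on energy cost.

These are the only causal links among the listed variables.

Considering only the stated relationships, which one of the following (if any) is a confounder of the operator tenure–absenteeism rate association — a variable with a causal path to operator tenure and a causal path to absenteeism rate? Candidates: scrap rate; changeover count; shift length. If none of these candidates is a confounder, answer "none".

Scrap rate causes operator tenure (scrap rate → shift length → floor temperature → operator tenure) and also causes absenteeism rate (scrap rate → rework hours → machine downtime → absenteeism rate); it is a common cause of both.
Each of the other candidates lacks a causal path to at least one of operator tenure and absenteeism rate, so they do not confound the relationship.

scrap rate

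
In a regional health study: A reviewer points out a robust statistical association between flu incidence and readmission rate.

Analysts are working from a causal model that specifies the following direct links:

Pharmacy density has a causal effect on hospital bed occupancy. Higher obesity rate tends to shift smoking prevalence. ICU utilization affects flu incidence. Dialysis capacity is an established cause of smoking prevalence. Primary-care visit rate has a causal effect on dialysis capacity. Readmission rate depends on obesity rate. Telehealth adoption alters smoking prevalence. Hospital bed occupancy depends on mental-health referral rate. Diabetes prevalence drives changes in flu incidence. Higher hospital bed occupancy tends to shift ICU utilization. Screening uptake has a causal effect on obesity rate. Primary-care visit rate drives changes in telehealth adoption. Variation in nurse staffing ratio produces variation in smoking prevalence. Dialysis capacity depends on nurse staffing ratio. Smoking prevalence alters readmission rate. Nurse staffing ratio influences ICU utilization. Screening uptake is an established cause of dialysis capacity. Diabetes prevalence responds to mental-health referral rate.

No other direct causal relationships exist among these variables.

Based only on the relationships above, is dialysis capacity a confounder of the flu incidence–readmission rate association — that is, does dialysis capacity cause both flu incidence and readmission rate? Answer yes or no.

no

Dialysis capacity has no stated causal path to flu incidence. A confounder must cause both variables, so dialysis capacity does not qualify.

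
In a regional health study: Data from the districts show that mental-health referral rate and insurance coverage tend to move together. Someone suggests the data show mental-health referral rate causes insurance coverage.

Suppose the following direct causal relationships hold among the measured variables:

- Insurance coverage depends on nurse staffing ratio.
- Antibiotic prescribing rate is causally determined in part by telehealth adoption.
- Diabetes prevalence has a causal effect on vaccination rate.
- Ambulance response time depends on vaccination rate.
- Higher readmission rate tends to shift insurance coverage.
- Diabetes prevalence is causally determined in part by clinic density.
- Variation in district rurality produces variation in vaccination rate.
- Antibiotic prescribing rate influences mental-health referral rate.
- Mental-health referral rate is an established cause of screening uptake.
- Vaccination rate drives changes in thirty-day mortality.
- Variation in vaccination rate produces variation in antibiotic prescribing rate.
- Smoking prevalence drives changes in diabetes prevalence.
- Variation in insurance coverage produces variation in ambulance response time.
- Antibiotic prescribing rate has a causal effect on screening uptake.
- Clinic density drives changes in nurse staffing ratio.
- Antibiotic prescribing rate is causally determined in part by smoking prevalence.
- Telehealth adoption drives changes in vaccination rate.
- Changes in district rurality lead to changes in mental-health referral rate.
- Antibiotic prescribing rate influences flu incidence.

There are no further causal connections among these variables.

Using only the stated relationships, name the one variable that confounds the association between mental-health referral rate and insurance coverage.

Clinic density has a causal path to mental-health referral rate (clinic density → diabetes prevalence → vaccination rate → antibiotic prescribing rate → mental-health referral rate) and a separate causal path to insurance coverage (clinic density → nurse staffing ratio → insurance coverage), so it is a common cause of both.
No stated relationship gives mental-health referral rate a causal route to insurance coverage, so the correlation is explained by the shared upstream cause rather than a direct effect.

clinic density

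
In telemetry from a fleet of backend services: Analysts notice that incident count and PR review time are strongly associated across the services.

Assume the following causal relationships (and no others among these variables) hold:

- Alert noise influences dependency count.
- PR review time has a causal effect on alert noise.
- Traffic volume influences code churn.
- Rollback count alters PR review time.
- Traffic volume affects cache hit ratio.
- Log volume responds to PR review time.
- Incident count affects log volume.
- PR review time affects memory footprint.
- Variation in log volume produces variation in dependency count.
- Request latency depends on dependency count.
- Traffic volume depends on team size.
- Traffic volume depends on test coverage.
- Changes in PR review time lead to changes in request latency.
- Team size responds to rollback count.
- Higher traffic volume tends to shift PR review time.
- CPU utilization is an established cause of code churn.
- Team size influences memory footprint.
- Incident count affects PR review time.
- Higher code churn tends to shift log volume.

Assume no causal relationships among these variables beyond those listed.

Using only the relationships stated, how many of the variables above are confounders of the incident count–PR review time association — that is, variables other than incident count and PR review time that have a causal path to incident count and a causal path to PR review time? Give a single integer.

No listed variable has a causal path to both incident count and PR review time, so there are no common causes.

0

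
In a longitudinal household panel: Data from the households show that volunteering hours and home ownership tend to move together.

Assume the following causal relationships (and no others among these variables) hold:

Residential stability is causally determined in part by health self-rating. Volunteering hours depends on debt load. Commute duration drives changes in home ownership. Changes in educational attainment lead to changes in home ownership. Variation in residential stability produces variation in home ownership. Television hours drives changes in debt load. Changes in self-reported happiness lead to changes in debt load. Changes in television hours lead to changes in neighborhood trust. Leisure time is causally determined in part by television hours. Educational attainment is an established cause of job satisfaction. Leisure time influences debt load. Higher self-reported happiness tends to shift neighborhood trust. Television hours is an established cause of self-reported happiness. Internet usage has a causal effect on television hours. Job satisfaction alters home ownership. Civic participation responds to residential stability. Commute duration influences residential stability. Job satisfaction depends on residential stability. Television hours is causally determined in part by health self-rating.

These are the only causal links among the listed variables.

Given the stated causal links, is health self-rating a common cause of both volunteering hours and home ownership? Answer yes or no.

Health self-rating has a causal path to volunteering hours (health self-rating → television hours → debt load → volunteering hours) and to home ownership (health self-rating → residential stability → home ownership), so it is a common cause of both — a confounder.

yes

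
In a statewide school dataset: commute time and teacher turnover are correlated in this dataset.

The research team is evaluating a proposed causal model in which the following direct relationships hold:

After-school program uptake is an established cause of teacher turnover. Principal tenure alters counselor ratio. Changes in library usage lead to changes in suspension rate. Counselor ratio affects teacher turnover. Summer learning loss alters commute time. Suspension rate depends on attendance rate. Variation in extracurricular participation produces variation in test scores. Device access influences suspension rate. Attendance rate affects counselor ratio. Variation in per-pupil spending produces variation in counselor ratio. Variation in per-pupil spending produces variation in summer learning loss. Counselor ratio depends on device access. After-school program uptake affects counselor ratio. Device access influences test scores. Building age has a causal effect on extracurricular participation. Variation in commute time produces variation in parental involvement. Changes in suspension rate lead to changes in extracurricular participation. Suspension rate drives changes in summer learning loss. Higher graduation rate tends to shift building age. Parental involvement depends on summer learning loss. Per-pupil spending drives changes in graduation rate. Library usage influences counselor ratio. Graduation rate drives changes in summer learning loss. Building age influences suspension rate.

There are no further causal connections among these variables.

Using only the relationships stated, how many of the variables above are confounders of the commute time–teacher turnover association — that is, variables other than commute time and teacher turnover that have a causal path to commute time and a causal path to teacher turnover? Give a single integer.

The common causes are: attendance rate (to commute time via attendance rate → suspension rate → summer learning loss → commute time; to teacher turnover via attendance rate → counselor ratio → teacher turnover); device access (to commute time via device access → suspension rate → summer learning loss → commute time; to teacher turnover via device access → counselor ratio → teacher turnover); library usage (to commute time via library usage → suspension rate → summer learning loss → commute time; to teacher turnover via library usage → counselor ratio → teacher turnover); per-pupil spending (to commute time via per-pupil spending → summer learning loss → commute time; to teacher turnover via per-pupil spending → counselor ratio → teacher turnover).
Every other variable lacks a causal path to at least one of commute time and teacher turnover.

4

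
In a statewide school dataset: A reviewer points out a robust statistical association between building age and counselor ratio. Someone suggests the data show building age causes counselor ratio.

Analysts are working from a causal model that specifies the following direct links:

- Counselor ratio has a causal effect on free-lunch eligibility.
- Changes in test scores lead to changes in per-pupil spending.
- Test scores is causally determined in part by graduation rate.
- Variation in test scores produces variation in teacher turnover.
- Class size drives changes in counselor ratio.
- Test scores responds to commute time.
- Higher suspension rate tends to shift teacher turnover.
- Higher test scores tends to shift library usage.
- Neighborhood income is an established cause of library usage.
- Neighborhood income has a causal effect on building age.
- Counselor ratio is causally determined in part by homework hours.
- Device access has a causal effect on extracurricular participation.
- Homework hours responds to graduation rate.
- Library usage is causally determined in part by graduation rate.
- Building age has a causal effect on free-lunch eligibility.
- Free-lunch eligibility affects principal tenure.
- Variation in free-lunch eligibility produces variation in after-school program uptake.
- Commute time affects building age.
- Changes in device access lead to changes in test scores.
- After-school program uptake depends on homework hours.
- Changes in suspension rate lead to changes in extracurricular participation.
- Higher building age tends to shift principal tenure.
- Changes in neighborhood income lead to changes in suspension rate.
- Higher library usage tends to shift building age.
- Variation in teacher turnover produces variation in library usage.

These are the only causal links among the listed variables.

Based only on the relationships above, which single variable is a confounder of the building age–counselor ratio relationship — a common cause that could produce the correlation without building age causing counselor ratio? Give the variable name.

Graduation rate has a causal path to building age (graduation rate → library usage → building age) and a separate causal path to counselor ratio (graduation rate → homework hours → counselor ratio), so it is a common cause of both.
No stated relationship gives building age a causal route to counselor ratio, so the correlation is explained by the shared upstream cause rather than a direct effect.

graduation rate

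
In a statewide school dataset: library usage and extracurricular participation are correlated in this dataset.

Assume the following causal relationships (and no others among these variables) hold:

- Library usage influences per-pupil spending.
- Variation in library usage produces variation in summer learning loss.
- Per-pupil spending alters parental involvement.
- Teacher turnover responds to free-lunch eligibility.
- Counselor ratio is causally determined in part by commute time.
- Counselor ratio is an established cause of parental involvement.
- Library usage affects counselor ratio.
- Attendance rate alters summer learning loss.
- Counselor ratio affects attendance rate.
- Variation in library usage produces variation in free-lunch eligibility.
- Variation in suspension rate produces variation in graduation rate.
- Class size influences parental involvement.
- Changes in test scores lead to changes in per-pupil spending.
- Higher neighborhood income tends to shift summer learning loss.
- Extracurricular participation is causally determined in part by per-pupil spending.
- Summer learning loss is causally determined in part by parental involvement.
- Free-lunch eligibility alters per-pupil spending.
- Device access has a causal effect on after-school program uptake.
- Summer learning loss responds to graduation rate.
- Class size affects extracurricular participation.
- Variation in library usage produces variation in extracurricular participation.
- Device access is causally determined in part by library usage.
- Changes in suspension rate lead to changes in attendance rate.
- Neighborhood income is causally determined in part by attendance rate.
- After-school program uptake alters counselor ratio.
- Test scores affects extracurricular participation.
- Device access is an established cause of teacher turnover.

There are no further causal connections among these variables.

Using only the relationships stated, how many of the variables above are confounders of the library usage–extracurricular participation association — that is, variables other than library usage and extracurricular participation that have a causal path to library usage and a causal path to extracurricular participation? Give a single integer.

No listed variable has a causal path to both library usage and extracurricular participation, so there are no common causes.

0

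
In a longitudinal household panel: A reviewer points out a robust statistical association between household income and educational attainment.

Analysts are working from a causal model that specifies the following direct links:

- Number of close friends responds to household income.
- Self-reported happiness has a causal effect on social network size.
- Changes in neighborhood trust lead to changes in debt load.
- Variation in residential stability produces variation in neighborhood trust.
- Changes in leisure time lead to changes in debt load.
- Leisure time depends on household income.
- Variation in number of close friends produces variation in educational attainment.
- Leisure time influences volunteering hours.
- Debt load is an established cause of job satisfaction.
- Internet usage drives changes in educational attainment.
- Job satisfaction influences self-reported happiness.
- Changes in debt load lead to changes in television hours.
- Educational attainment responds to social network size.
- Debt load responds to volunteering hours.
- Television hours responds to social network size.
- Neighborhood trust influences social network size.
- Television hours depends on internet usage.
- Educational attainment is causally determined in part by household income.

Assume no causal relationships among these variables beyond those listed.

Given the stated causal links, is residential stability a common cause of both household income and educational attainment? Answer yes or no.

no

Residential stability has no stated causal path to household income. A confounder must cause both variables, so residential stability does not qualify.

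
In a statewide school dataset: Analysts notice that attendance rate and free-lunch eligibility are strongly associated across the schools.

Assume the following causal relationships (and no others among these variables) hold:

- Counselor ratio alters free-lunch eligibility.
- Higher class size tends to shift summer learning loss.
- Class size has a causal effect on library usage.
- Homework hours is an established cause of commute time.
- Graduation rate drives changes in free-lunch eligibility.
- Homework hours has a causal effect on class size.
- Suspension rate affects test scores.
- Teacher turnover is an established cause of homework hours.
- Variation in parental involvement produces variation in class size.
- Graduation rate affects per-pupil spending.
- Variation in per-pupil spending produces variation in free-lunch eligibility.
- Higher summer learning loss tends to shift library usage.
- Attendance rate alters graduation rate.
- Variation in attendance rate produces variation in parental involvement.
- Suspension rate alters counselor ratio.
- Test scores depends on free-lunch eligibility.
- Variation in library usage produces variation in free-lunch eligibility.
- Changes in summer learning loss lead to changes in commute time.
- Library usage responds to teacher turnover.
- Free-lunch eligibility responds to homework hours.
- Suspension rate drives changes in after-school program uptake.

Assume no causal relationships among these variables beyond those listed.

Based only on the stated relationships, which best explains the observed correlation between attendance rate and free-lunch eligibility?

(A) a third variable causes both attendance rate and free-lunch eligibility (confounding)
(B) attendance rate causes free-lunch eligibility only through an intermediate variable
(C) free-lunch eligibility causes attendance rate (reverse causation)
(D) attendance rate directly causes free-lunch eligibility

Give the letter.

Attendance rate reaches free-lunch eligibility through attendance rate → graduation rate → free-lunch eligibility — an indirect causal chain with no direct attendance rate → free-lunch eligibility link. No variable causes both attendance rate and free-lunch eligibility, so confounding is ruled out; the effect is mediated.

B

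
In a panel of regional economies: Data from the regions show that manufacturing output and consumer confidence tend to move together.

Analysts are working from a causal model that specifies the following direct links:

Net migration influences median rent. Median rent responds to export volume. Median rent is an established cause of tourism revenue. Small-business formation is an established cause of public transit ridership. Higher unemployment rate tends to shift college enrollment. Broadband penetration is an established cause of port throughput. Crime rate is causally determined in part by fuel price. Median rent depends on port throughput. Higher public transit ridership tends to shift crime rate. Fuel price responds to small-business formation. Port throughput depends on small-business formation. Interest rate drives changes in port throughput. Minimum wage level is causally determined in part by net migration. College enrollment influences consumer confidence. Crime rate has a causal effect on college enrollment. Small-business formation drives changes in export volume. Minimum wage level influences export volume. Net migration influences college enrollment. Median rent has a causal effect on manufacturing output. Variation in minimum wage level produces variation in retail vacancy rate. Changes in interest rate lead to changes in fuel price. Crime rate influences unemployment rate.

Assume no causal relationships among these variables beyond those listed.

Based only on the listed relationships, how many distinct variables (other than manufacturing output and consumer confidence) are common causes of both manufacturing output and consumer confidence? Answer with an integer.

3

The common causes are: interest rate (to manufacturing output via interest rate → port throughput → median rent → manufacturing output; to consumer confidence via interest rate → fuel price → crime rate → college enrollment → consumer confidence); net migration (to manufacturing output via net migration → median rent → manufacturing output; to consumer confidence via net migration → college enrollment → consumer confidence); small-business formation (to manufacturing output via small-business formation → export volume → median rent → manufacturing output; to consumer confidence via small-business formation → fuel price → crime rate → college enrollment → consumer confidence).
Every other variable lacks a causal path to at least one of manufacturing output and consumer confidence.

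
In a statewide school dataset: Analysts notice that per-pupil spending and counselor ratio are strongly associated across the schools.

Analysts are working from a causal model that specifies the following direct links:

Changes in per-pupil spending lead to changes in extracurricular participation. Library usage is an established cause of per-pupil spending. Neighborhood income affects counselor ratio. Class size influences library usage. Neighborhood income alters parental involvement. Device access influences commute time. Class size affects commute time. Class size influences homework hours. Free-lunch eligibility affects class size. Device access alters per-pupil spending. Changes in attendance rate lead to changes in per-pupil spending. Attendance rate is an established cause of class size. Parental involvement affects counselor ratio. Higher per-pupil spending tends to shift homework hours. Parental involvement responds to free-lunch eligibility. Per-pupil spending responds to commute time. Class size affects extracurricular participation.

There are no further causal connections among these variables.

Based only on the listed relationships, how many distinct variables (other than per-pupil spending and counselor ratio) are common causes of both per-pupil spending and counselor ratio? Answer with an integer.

The common causes are: free-lunch eligibility (to per-pupil spending via free-lunch eligibility → class size → commute time → per-pupil spending; to counselor ratio via free-lunch eligibility → parental involvement → counselor ratio).
Every other variable lacks a causal path to at least one of per-pupil spending and counselor ratio.

1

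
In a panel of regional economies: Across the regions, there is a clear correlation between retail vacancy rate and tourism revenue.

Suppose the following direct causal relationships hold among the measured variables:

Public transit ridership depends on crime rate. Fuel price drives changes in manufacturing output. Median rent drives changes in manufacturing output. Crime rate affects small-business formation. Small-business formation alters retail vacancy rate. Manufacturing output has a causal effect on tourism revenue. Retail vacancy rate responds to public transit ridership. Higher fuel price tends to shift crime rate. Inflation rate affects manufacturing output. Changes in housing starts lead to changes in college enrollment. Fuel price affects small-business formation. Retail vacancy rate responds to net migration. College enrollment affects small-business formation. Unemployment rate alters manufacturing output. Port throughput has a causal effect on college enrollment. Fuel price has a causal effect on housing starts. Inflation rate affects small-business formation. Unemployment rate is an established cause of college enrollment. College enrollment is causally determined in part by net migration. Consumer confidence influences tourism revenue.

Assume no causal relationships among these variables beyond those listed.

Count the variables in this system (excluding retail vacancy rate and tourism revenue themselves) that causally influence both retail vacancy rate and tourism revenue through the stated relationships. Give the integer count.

The common causes are: fuel price (to retail vacancy rate via fuel price → small-business formation → retail vacancy rate; to tourism revenue via fuel price → manufacturing output → tourism revenue); inflation rate (to retail vacancy rate via inflation rate → small-business formation → retail vacancy rate; to tourism revenue via inflation rate → manufacturing output → tourism revenue); unemployment rate (to retail vacancy rate via unemployment rate → college enrollment → small-business formation → retail vacancy rate; to tourism revenue via unemployment rate → manufacturing output → tourism revenue).
Every other variable lacks a causal path to at least one of retail vacancy rate and tourism revenue.

3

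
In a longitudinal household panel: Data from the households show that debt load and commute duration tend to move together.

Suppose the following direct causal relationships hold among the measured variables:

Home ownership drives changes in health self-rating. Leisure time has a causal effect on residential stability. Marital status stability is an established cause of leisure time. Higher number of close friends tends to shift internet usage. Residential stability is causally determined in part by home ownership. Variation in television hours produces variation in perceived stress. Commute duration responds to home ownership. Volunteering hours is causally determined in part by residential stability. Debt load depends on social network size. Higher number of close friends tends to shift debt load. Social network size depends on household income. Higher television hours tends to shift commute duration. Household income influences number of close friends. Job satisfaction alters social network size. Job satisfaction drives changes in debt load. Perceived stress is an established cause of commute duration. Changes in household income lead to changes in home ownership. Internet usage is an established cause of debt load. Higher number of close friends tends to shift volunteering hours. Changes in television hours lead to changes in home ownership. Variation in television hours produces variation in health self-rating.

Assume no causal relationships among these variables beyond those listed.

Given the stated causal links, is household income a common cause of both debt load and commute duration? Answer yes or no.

yes

Household income has a causal path to debt load (household income → social network size → debt load) and to commute duration (household income → home ownership → commute duration), so it is a common cause of both — a confounder.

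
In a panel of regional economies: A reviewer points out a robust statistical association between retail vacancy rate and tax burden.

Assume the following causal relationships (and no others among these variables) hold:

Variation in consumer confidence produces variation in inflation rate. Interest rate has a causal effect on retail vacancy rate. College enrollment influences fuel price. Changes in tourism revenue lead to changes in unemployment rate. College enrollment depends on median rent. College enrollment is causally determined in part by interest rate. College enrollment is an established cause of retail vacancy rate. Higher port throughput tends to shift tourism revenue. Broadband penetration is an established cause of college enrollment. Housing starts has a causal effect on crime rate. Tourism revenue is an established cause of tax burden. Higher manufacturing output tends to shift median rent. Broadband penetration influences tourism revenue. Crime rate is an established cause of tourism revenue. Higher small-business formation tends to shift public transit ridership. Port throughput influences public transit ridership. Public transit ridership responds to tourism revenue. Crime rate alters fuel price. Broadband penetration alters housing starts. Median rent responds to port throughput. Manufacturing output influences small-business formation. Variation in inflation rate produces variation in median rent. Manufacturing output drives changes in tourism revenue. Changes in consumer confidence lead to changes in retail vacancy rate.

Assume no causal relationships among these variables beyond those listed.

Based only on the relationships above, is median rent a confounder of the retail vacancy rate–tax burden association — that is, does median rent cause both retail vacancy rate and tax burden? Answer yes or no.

no

Median rent has no stated causal path to tax burden. A confounder must cause both variables, so median rent does not qualify.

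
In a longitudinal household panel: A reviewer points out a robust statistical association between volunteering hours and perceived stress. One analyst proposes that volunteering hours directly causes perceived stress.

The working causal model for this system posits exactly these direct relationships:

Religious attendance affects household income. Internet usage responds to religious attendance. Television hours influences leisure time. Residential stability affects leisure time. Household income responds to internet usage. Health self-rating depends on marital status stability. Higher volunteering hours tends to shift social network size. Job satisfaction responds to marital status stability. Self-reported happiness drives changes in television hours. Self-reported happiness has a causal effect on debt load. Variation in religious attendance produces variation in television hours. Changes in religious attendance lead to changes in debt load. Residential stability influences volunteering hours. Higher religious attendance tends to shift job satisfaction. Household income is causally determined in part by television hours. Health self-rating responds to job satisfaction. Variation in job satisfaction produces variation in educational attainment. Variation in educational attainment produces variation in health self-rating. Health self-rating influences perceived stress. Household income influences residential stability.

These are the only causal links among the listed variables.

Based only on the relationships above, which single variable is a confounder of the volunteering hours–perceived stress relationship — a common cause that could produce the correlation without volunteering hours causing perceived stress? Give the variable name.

religious attendance

Religious attendance has a causal path to volunteering hours (religious attendance → household income → residential stability → volunteering hours) and a separate causal path to perceived stress (religious attendance → job satisfaction → health self-rating → perceived stress), so it is a common cause of both.
No stated relationship gives volunteering hours a causal route to perceived stress, so the correlation is explained by the shared upstream cause rather than a direct effect.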